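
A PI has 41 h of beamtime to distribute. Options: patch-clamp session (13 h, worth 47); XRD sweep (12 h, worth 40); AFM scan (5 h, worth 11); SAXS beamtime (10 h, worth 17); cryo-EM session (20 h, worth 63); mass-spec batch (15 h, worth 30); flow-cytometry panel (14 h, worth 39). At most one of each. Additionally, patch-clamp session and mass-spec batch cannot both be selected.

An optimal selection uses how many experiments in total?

3

Best achievable expected citations is 126.
For example patch-clamp session + XRD sweep + flow-cytometry panel achieves it, using 39 h.
Every optimal selection uses 3 experiments.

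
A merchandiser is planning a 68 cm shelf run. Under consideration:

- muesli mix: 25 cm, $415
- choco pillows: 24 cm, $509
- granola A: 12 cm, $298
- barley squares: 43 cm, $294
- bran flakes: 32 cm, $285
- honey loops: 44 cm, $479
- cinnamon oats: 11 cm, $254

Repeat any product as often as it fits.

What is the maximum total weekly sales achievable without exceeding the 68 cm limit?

1612

The ratio heuristic lands on 5×granola A (1490) but leaves 8 cm idle.
The 36 cm tied up in 3×granola A is better spent on 4×cinnamon oats — total rises to 1612 (68 cm).
Nothing else within 68 cm beats 1612.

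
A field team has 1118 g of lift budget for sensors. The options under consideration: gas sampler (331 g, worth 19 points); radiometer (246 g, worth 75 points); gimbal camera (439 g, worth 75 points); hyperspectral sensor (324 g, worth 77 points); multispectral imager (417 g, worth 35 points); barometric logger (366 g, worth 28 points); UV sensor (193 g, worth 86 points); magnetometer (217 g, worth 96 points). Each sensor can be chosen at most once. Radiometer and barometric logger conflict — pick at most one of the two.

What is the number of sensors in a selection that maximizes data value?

4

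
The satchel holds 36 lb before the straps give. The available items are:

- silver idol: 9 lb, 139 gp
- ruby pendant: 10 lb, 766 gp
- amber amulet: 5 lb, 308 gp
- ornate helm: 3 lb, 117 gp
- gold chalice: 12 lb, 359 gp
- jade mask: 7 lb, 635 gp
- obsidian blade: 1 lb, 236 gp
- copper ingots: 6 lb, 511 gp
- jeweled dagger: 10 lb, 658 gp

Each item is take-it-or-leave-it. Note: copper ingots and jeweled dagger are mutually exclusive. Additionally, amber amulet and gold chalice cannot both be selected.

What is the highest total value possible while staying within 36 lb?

2720

Density check — obsidian blade 236.00, jade mask 90.71, copper ingots 85.17, ruby pendant 76.60 are the best per lb.
Ruby pendant + amber amulet + ornate helm + jade mask + obsidian blade + jeweled dagger uses 36 of the 36 lb and totals 2720.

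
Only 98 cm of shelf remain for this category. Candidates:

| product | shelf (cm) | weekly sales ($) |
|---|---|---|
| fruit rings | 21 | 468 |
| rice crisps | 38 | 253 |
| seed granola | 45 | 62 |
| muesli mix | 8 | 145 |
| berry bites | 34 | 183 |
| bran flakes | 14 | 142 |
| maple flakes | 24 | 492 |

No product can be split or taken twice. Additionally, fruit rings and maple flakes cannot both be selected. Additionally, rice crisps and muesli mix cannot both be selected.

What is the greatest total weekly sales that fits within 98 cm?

962

Taking muesli mix + berry bites + bran flakes + maple flakes: 80 cm used, 962 in weekly sales.
Next best is fruit rings + muesli mix + berry bites + bran flakes at 938 (77 cm) — short by 24.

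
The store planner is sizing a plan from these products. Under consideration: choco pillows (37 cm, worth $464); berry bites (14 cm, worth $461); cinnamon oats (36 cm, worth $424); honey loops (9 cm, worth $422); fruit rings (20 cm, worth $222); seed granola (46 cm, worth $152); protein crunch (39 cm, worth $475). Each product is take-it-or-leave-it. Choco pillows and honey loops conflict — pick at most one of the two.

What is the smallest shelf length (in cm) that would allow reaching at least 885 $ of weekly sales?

43

Need the lightest bundle worth ≥ 885.
berry bites + honey loops + fruit rings reaches 1105 using 43 cm.
Any bundle with less than 43 cm falls short of 885.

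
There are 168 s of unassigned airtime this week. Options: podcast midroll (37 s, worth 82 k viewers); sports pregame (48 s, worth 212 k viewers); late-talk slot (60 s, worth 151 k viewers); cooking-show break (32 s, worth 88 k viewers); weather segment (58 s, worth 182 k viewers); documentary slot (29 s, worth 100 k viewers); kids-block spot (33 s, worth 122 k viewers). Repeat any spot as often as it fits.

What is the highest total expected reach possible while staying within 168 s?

Filling by ratio: 3×sports pregame for 636, with 24 s left unused.
The 48 s tied up in sports pregame is better spent on 2×kids-block spot — total rises to 668 (162 s).

668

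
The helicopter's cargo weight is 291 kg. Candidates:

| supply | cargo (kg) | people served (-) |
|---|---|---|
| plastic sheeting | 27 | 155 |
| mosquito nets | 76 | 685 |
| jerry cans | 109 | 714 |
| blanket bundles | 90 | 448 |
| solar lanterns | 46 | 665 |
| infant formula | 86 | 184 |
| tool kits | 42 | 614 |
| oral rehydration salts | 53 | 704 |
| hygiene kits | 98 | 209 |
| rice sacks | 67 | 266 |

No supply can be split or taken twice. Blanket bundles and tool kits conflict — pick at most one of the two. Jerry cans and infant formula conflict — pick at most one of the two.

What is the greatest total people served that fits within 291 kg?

2934

A density-first pass picks plastic sheeting + mosquito nets + solar lanterns + tool kits + oral rehydration salts — 2823 at 244 kg.
The 27 kg tied up in plastic sheeting is better spent on rice sacks — total rises to 2934 (284 kg).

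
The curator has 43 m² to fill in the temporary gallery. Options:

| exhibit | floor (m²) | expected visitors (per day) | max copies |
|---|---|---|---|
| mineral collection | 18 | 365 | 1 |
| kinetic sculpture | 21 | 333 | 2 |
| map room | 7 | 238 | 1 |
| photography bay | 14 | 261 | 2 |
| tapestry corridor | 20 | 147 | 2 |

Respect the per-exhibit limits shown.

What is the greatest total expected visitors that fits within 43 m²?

864

Density check — map room 34.00, mineral collection 20.28, photography bay 18.64 are the best per m².
Best packing: mineral collection + map room + photography bay — 39 m², 864 total.
Every other selection either busts 43 m² or exceeds an availability limit or fails to beat 864.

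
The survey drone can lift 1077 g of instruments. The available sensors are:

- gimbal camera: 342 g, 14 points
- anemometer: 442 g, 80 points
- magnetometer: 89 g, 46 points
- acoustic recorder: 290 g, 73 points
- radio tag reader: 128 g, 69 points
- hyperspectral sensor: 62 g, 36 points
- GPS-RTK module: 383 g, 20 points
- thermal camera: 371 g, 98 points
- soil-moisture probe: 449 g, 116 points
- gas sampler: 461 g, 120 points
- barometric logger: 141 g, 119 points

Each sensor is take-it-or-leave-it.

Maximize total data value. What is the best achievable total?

413

The ratio heuristic lands on magnetometer + radio tag reader + hyperspectral sensor + thermal camera + barometric logger (368) but leaves 286 g idle.
The 460 g tied up in magnetometer and thermal camera is better spent on acoustic recorder + soil-moisture probe — total rises to 413 (1070 g).
Runner-up magnetometer + acoustic recorder + radio tag reader + thermal camera + barometric logger tops out at 405.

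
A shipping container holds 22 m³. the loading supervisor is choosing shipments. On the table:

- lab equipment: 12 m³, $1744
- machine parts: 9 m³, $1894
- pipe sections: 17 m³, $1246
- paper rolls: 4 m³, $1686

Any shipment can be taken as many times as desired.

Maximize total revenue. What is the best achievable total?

8430

Taking 5×paper rolls: 20 m³ used, 8430 in revenue.
No other feasible combination exceeds 8430.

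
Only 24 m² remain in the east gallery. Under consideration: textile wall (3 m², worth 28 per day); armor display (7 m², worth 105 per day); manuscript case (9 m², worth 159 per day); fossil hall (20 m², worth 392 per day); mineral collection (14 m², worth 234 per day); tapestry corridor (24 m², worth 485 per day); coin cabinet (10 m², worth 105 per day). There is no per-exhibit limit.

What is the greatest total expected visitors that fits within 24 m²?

485

Best packing: tapestry corridor — 24 m², 485 total.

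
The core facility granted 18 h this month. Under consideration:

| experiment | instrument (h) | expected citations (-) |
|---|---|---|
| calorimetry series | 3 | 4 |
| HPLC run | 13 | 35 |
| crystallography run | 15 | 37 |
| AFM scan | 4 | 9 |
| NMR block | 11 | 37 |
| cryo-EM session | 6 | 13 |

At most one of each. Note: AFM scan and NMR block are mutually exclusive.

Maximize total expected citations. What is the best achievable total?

50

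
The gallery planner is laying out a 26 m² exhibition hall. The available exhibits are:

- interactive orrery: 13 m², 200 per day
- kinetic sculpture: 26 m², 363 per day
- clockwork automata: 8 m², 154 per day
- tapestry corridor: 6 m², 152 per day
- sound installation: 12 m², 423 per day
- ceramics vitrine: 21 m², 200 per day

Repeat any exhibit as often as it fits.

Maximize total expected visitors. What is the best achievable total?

846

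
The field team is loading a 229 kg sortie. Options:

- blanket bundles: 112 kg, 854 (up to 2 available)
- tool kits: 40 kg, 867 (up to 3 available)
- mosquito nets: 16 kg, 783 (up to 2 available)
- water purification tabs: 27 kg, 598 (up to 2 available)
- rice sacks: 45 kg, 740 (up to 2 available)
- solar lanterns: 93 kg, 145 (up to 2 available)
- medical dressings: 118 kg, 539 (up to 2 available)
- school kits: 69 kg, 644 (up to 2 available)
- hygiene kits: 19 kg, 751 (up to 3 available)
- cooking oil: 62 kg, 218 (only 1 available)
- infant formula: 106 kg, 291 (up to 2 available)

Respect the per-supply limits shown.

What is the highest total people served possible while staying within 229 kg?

6749

The ratio ordering already packs tightly: 2×tool kits + 2×mosquito nets + 2×water purification tabs + 3×hygiene kits, 223 kg, 6749.
The spare 6 kg is too small for any remaining supply, and no exchange beats 6749.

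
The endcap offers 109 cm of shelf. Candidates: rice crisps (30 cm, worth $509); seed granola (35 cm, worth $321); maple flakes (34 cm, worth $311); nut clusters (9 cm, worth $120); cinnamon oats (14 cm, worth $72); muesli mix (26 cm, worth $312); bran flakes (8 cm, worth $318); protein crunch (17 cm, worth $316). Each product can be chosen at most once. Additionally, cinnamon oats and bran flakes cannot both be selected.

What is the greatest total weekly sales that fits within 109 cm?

Taking rice crisps + seed granola + nut clusters + bran flakes + protein crunch: 99 cm used, 1584 in weekly sales.
Next best is rice crisps + seed granola + nut clusters + muesli mix + bran flakes at 1580 (108 cm) — short by 4.

1584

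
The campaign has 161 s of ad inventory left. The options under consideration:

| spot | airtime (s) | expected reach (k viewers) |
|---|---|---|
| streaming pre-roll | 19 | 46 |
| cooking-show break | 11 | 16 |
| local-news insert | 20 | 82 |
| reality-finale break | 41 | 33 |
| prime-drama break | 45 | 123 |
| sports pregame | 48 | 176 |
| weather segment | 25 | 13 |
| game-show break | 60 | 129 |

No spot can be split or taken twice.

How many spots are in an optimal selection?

5

Best achievable expected reach is 449.
For example streaming pre-roll + cooking-show break + local-news insert + sports pregame + game-show break achieves it, using 158 s.
All optima have 5 spots.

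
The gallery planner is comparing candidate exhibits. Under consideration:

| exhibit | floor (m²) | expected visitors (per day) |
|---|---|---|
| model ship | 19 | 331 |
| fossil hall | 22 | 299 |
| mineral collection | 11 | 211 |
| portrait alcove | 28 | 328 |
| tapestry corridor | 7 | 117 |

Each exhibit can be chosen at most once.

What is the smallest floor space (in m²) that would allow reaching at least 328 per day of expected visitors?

Look for the lowest-floor combination reaching 328.
mineral collection + tapestry corridor: 328 expected visitors at 18 m².
No combination under 18 m² hits 328.

18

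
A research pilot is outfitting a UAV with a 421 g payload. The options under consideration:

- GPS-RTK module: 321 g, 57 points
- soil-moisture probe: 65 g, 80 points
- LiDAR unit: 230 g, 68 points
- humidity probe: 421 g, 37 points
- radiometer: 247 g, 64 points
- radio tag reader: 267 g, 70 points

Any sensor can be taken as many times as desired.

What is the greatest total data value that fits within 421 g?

6×soil-moisture probe uses 390 of the 421 g and totals 480.
That's the maximum — no swap from here does better than 480.

480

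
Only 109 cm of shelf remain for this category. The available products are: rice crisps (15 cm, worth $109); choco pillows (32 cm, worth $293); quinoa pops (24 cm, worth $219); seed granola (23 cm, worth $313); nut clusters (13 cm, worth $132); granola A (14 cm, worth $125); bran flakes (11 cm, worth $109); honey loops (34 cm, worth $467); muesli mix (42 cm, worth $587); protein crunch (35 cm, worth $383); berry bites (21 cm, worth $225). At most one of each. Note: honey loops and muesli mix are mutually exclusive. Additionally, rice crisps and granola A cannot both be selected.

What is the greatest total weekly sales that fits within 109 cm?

1304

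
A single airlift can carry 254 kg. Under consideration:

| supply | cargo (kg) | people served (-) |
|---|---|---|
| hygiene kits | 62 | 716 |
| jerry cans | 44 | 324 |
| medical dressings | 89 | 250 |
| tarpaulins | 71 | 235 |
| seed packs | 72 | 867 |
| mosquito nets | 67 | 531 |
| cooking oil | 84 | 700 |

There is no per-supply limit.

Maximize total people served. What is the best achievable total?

Density check — seed packs 12.04, hygiene kits 11.55, cooking oil 8.33, mosquito nets 7.93 are the best per kg.
Taking the top-ratio supplies first gives 3×seed packs for 2601 (216 kg).
Replace 3×seed packs with 4×hygiene kits: the trade gains 263 net, giving 2864 at 248 kg.
Every other selection either busts 254 kg or fails to beat 2864.

2864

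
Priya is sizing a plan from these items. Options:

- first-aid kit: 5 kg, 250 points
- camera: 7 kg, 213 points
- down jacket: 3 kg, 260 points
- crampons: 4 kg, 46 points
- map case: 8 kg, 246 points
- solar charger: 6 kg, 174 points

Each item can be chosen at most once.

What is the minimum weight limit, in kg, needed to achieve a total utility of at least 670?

Look for the lowest-weight combination reaching 670.
Taking first-aid kit + down jacket + solar charger gives 684 (≥ 670) for 14 kg.
Below 14 kg the best achievable stays under 670.

14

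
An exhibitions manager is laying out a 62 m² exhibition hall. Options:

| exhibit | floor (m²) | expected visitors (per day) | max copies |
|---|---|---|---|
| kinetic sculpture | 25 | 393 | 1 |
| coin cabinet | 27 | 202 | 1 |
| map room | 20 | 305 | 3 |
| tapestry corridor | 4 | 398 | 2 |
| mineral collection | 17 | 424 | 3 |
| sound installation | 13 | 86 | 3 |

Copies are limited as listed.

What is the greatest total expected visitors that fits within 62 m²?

2068

By expected visitors per m²: tapestry corridor 99.50, mineral collection 24.94, kinetic sculpture 15.72 lead.
The ratio ordering already packs tightly: 2×tapestry corridor + 3×mineral collection, 59 m², 2068.
That's the maximum — no swap from here does better than 2068.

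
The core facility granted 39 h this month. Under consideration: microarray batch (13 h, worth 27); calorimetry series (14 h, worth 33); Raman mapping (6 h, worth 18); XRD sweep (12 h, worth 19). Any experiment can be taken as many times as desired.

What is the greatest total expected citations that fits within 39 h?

108

Density check — Raman mapping 3.00, calorimetry series 2.36, microarray batch 2.08 are the best per h.
Taking 6×Raman mapping: 36 h used, 108 in expected citations.
No other feasible combination exceeds 108.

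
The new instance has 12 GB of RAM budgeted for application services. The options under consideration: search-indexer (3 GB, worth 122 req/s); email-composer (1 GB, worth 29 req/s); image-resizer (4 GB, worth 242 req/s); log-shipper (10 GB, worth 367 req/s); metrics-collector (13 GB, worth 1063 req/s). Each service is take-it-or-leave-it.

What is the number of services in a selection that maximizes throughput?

2

The maximum throughput within 12 GB is 396.
email-composer + log-shipper hits 396 at 11 GB.
All optima have 2 services.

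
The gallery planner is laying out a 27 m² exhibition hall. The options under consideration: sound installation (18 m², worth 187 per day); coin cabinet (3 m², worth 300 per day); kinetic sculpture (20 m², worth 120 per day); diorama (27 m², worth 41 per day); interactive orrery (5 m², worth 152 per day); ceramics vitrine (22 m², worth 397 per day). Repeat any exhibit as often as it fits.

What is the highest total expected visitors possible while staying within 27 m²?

Taking 9×coin cabinet: 27 m² used, 2700 in expected visitors.
That's the maximum — no swap from here does better than 2700.

2700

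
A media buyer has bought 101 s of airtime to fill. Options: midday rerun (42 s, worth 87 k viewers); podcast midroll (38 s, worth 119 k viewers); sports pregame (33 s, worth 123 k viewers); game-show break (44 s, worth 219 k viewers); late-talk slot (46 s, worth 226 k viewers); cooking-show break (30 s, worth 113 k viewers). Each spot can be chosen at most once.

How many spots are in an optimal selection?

Optimal total is 445.
game-show break + late-talk slot hits 445 at 90 s.
Every optimal selection uses 2 spots.

2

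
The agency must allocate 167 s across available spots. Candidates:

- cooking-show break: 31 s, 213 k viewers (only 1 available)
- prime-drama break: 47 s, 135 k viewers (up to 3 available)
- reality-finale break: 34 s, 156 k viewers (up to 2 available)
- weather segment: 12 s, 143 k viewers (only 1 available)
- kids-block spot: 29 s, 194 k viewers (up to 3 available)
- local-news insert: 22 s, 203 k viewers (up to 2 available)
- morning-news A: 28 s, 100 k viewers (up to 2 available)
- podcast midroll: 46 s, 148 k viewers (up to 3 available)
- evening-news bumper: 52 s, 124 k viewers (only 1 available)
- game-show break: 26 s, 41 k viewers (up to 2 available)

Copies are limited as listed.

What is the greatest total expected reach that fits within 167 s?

1201

By expected reach per s: weather segment 11.92, local-news insert 9.23, cooking-show break 6.87, kids-block spot 6.69 lead.
The ratio heuristic lands on cooking-show break + weather segment + 2×kids-block spot + 2×local-news insert (1150) but leaves 22 s idle.
The 12 s tied up in weather segment is better spent on kids-block spot — total rises to 1201 (162 s).
The spare 5 s is too small for any remaining spot, and no exchange beats 1201.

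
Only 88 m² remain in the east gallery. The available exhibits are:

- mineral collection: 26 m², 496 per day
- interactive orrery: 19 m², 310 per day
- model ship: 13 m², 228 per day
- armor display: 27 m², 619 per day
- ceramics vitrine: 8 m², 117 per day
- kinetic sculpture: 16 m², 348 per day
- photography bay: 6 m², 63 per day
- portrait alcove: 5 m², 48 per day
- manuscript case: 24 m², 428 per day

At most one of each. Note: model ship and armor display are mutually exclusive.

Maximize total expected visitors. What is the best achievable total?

1773

Mineral collection + interactive orrery + armor display + kinetic sculpture uses 88 of the 88 m² and totals 1773.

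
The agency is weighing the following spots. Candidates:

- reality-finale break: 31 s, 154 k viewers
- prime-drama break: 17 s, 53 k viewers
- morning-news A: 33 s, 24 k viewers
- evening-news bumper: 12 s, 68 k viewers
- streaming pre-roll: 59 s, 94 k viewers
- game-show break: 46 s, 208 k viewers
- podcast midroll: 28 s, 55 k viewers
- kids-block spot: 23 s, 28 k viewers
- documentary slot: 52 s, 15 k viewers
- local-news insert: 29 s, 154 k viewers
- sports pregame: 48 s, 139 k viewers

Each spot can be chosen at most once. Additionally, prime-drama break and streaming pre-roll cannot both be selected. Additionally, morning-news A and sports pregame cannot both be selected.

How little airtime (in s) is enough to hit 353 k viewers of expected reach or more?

72

Need the lightest bundle worth ≥ 353.
reality-finale break + evening-news bumper + local-news insert reaches 376 using 72 s.
Any bundle with less than 72 s falls short of 353.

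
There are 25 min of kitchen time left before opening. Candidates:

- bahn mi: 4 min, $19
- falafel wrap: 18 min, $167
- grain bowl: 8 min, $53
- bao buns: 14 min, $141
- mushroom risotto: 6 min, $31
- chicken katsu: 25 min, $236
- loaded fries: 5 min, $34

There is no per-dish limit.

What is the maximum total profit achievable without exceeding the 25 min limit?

236

By profit per min: bao buns 10.07, chicken katsu 9.44, falafel wrap 9.28, loaded fries 6.80 lead.
The ratio heuristic lands on bao buns + 2×loaded fries (209) but leaves 1 min idle.
Dropping bao buns and 2×loaded fries frees 24 min; slotting in chicken katsu (25 min) lifts the total to 236 at 25 min.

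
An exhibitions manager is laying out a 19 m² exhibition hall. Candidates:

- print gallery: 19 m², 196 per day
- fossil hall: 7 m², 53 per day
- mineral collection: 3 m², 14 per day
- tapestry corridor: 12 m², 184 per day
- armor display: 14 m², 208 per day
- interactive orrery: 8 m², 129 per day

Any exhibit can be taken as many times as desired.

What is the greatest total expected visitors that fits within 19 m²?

272

Taking mineral collection + 2×interactive orrery: 19 m² used, 272 in expected visitors.
Every other selection either busts 19 m² or fails to beat 272.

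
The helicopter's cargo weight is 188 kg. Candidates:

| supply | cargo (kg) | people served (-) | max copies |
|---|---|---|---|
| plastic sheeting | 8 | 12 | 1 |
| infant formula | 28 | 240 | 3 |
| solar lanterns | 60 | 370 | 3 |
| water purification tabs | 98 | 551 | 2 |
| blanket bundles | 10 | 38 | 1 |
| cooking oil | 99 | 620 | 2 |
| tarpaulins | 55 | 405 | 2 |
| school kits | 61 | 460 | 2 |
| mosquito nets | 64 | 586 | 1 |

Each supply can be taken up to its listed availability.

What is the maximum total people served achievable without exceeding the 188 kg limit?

1526

Taking the top-ratio supplies first gives plastic sheeting + 3×infant formula + blanket bundles + mosquito nets for 1356 (166 kg).
The 46 kg tied up in plastic sheeting and infant formula and blanket bundles is better spent on school kits — total rises to 1526 (181 kg).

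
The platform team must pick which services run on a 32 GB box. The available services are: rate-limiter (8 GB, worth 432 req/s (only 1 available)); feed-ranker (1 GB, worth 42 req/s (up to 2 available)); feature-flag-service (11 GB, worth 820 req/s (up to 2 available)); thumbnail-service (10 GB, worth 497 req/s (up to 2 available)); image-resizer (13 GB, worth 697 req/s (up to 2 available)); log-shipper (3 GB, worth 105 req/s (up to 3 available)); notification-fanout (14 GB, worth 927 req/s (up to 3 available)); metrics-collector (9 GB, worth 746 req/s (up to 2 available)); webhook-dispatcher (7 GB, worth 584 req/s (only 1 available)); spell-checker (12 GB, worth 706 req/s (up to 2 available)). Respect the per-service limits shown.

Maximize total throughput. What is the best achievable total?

By throughput per GB: webhook-dispatcher 83.43, metrics-collector 82.89, feature-flag-service 74.55 lead.
Greedy by ratio would take 2×feed-ranker + log-shipper + 2×metrics-collector + webhook-dispatcher: 30 GB used, total 2265.
A better packing is feed-ranker + 2×feature-flag-service + metrics-collector: 32 GB, total 2428.
That's the maximum — no swap from here does better than 2428.

2428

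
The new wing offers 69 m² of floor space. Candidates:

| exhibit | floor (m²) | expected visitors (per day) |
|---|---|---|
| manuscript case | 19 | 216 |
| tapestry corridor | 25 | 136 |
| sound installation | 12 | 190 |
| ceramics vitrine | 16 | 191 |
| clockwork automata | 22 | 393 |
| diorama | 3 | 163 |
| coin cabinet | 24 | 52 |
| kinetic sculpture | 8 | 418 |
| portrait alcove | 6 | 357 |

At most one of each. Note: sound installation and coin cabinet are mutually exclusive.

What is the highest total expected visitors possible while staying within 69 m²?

Density check — portrait alcove 59.50, diorama 54.33, kinetic sculpture 52.25, clockwork automata 17.86 are the best per m².
The ratio ordering already packs tightly: sound installation + ceramics vitrine + clockwork automata + diorama + kinetic sculpture + portrait alcove, 67 m², 1712.
The closest alternative, manuscript case + sound installation + clockwork automata + kinetic sculpture + portrait alcove, reaches only 1574.

1712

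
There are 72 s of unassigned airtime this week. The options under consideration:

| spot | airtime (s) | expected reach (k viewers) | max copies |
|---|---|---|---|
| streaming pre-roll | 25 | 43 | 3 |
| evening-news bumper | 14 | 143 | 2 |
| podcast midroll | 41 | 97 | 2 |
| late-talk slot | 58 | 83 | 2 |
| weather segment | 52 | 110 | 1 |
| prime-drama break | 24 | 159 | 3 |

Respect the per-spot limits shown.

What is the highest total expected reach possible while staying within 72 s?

477

Density check — evening-news bumper 10.21, prime-drama break 6.62, podcast midroll 2.37 are the best per s.
A density-first pass picks 2×evening-news bumper + prime-drama break — 445 at 52 s.
The 28 s tied up in 2×evening-news bumper is better spent on 2×prime-drama break — total rises to 477 (72 s).
Nothing else within 72 s beats 477.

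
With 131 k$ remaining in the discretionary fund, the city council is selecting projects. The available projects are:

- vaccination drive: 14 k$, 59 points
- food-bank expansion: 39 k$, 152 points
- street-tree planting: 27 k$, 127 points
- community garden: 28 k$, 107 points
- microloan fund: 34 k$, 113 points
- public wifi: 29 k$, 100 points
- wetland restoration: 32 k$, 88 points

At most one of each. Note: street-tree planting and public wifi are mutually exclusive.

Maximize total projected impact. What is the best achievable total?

By projected impact per k$: street-tree planting 4.70, vaccination drive 4.21, food-bank expansion 3.90, community garden 3.82 lead.
Greedy by ratio would take vaccination drive + food-bank expansion + street-tree planting + community garden: 108 k$ used, total 445.
Dropping vaccination drive frees 14 k$; slotting in microloan fund (34 k$) lifts the total to 499 at 128 k$.

499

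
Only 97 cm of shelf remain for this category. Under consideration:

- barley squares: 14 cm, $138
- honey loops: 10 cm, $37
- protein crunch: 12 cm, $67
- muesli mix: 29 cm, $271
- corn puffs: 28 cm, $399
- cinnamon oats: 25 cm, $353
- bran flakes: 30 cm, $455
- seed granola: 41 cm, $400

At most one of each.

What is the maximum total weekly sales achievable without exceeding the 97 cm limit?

By weekly sales per cm: bran flakes 15.17, corn puffs 14.25, cinnamon oats 14.12 lead.
Taking barley squares + corn puffs + cinnamon oats + bran flakes: 97 cm used, 1345 in weekly sales.
An exhaustive check of the 256 subsets confirms 1345.

1345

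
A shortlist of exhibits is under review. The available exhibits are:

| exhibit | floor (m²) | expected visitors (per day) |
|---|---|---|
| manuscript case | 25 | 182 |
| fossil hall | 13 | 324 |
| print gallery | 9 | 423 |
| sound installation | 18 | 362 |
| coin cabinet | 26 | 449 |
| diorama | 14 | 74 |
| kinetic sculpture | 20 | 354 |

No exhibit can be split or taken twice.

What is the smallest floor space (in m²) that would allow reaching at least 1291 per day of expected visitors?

60

Need the lightest bundle worth ≥ 1291.
Taking fossil hall + print gallery + sound installation + kinetic sculpture gives 1463 (≥ 1291) for 60 m².
No combination under 60 m² hits 1291.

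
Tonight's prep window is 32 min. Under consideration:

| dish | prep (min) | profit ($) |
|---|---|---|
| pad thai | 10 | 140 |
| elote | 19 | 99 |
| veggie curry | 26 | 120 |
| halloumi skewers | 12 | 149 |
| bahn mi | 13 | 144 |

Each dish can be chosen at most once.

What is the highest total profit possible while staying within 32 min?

293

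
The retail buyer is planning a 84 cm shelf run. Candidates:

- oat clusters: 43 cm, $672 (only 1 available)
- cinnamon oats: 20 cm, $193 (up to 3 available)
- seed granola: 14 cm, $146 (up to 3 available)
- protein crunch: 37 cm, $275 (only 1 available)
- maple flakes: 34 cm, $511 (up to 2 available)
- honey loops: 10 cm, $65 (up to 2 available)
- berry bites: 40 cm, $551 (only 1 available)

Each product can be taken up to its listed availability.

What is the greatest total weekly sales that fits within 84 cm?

A density-first pass picks oat clusters + maple flakes — 1183 at 77 cm.
Dropping maple flakes frees 34 cm; slotting in berry bites (40 cm) lifts the total to 1223 at 83 cm.
Every other selection either busts 84 cm or exceeds an availability limit or fails to beat 1223.

1223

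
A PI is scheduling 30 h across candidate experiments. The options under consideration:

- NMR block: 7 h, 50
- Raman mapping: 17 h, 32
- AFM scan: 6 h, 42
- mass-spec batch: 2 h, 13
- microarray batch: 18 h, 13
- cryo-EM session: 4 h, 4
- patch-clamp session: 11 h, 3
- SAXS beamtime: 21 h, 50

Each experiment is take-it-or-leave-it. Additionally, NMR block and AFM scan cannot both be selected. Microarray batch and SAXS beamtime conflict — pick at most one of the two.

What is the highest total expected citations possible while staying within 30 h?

Ranking by ratio (expected citations/h): NMR block 7.14, AFM scan 7.00, mass-spec batch 6.50, SAXS beamtime 2.38.
NMR block + mass-spec batch + SAXS beamtime uses 30 of the 30 h and totals 113.

113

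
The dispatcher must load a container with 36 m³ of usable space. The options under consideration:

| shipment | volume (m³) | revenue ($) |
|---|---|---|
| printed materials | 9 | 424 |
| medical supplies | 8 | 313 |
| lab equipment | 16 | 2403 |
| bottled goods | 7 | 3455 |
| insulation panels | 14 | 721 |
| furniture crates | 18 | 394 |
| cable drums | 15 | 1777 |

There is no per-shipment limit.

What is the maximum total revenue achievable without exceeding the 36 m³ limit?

17275

By revenue per m³: bottled goods 493.57, lab equipment 150.19, cable drums 118.47 lead.
The ratio ordering already packs tightly: 5×bottled goods, 35 m³, 17275.
That's the maximum — no swap from here does better than 17275.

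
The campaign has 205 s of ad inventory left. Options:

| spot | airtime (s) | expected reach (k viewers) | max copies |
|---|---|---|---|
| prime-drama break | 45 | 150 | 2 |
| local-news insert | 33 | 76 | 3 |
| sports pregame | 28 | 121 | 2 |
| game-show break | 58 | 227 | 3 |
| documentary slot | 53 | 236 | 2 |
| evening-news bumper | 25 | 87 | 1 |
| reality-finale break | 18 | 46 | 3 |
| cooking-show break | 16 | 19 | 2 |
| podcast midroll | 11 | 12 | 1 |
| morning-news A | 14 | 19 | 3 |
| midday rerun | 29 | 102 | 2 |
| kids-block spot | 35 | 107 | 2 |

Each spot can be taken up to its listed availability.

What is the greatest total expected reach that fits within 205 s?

Density check — documentary slot 4.45, sports pregame 4.32, game-show break 3.91, midday rerun 3.52 are the best per s.
Taking the top-ratio spots first gives 2×sports pregame + 2×documentary slot + morning-news A + midday rerun for 835 (205 s).
Dropping morning-news A and midday rerun frees 43 s; slotting in evening-news bumper + reality-finale break (43 s) lifts the total to 847 at 205 s.
That's the maximum — no swap from here does better than 847.

847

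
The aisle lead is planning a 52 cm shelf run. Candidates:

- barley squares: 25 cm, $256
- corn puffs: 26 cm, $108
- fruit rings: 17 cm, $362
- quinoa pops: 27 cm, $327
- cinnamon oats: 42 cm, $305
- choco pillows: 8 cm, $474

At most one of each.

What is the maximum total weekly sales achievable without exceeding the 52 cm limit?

1163

Fruit rings + quinoa pops + choco pillows uses 52 of the 52 cm and totals 1163.
Runner-up barley squares + fruit rings + choco pillows tops out at 1092.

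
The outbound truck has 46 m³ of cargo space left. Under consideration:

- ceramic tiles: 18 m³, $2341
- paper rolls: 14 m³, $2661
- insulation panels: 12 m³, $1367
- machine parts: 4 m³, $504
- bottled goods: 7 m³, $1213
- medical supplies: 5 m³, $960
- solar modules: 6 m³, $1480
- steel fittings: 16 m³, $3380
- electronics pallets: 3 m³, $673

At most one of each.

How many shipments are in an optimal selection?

Optimal total is 9407.
paper rolls + bottled goods + solar modules + steel fittings + electronics pallets hits 9407 at 46 m³.
Any selection reaching 9407 contains exactly 5 shipments.

5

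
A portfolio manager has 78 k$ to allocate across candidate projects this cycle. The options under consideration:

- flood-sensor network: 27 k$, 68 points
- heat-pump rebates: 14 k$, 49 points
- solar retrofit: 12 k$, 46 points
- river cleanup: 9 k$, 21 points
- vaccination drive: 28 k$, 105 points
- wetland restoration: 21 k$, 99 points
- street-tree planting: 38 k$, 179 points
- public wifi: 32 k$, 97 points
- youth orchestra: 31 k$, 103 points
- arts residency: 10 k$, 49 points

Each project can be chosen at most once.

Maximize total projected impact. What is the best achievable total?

348

Density check — arts residency 4.90, wetland restoration 4.71, street-tree planting 4.71, solar retrofit 3.83 are the best per k$.
The ratio ordering already packs tightly: river cleanup + wetland restoration + street-tree planting + arts residency, 78 k$, 348.
An exhaustive check of the 1024 subsets confirms 348.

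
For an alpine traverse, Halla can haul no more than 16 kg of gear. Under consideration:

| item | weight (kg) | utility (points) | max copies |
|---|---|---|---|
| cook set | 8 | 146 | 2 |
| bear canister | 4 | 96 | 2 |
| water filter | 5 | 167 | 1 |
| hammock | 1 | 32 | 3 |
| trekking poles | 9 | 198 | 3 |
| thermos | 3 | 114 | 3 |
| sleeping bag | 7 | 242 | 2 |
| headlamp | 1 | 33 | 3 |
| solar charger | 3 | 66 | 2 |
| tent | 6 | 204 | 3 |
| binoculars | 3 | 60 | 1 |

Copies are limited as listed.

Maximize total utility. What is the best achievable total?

584

Best packing: 3×thermos + sleeping bag — 16 kg, 584 total.
Every other selection either busts 16 kg or exceeds an availability limit or fails to beat 584.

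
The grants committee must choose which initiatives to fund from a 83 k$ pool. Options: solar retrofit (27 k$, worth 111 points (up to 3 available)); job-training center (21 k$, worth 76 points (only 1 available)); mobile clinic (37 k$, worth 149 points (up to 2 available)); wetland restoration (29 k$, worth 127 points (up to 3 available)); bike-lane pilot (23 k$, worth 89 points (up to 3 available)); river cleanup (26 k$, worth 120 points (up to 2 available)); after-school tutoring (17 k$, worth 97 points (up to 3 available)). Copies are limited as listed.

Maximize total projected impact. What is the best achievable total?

418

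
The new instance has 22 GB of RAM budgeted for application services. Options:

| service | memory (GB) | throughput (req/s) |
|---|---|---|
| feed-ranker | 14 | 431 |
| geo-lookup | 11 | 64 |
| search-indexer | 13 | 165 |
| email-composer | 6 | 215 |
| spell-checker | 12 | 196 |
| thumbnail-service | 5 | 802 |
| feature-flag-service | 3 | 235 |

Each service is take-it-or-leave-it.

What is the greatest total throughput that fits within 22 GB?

1468

Taking the top-ratio services first gives email-composer + thumbnail-service + feature-flag-service for 1252 (14 GB).
Replace email-composer with feed-ranker: the trade gains 216 net, giving 1468 at 22 GB.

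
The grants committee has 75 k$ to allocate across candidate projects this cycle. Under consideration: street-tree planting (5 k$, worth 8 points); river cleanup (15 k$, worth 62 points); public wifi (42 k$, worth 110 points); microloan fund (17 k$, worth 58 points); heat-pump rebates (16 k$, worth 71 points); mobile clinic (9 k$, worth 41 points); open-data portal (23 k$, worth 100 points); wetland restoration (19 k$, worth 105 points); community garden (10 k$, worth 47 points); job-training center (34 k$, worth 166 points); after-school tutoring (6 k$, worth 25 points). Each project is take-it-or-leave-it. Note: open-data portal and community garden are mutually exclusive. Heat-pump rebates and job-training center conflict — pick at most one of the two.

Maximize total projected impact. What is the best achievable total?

By projected impact per k$: wetland restoration 5.53, job-training center 4.88, community garden 4.70, mobile clinic 4.56 lead.
Best packing: mobile clinic + wetland restoration + community garden + job-training center — 72 k$, 359 total.
The spare 3 k$ is too small for any remaining project, and no feasible exchange beats 359.

359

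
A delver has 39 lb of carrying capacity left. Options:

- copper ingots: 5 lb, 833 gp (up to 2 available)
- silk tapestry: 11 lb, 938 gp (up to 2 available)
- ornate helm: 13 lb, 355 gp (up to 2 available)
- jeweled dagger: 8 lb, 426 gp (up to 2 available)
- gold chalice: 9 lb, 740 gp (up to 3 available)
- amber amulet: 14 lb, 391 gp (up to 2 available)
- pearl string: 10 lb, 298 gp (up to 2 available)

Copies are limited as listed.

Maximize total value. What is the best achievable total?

Greedy by ratio would take 2×copper ingots + 2×silk tapestry: 32 lb used, total 3542.
Dropping silk tapestry frees 11 lb; slotting in 2×gold chalice (18 lb) lifts the total to 4084 at 39 lb.
No other feasible combination exceeds 4084.

4084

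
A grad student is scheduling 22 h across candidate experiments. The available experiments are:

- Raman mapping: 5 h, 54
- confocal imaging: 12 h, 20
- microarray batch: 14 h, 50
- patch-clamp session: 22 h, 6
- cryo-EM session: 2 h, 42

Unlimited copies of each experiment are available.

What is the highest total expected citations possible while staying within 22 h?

Ranking by ratio (expected citations/h): cryo-EM session 21.00, Raman mapping 10.80, microarray batch 3.57.
Taking 11×cryo-EM session: 22 h used, 462 in expected citations.
That's the maximum — no swap from here does better than 462.

462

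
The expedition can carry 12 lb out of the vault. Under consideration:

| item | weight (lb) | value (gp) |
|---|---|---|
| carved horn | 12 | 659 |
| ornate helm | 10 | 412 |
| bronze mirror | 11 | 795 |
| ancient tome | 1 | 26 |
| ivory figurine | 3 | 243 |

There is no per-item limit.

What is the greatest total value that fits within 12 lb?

The ratio ordering already packs tightly: 4×ivory figurine, 12 lb, 972.
Nothing else within 12 lb beats 972.

972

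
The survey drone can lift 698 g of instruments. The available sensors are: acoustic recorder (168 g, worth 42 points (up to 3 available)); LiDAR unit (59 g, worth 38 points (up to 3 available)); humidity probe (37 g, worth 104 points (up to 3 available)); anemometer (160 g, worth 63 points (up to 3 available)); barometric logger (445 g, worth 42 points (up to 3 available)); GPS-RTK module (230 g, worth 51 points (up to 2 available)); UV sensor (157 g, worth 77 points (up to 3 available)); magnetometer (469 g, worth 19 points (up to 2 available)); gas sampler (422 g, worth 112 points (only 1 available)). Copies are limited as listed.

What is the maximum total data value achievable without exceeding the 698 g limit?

A density-first pass picks 3×LiDAR unit + 3×humidity probe + 2×UV sensor — 580 at 602 g.
Dropping 2×LiDAR unit frees 118 g; slotting in UV sensor (157 g) lifts the total to 581 at 641 g.
Nothing else within 698 g beats 581.

581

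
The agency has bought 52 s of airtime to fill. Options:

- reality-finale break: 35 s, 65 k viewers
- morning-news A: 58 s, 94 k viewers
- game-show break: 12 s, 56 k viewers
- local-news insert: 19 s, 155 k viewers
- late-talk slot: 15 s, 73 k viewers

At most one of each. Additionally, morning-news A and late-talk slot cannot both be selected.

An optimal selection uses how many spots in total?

3

The maximum expected reach within 52 s is 284.
One optimal bundle: game-show break + local-news insert + late-talk slot (46 s).
All optima have 3 spots.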